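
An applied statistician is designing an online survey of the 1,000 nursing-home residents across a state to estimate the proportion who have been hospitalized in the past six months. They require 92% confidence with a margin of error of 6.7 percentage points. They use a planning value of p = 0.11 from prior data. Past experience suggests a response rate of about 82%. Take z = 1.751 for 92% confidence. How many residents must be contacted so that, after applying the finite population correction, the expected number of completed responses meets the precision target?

Completed interviews needed (unadjusted): n₀ = 1.751² × 0.0979 / 0.067² ≈ 66.87 → 67.
FPC for N = 1,000: n = 67 / (1 + 66/1000) = 67 / 1.0660 ≈ 62.85 → 63.
At an 82% response rate, contacts needed = 63 / 0.82 ≈ 76.83 → 77.

77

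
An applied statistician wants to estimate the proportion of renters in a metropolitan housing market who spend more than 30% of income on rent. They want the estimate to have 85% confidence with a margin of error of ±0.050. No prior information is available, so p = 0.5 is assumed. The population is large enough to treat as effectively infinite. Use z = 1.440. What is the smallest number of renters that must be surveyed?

208

With p = 0.5, p(1−p) = 0.25.
n = z²·p(1−p)/E² = 1.440² × 0.2500 / 0.050² = 2.0736 × 0.2500 / 0.002500 ≈ 207.36.
Rounding up gives n = 208.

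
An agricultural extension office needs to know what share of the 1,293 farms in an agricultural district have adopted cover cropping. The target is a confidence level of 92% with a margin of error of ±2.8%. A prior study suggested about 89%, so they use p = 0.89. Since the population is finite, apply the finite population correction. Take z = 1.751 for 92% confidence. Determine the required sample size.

296

Unadjusted: n₀ = 1.751² × 0.89 × 0.11 / 0.028² ≈ 382.86, so n₀ = 383.
Finite population correction with N = 1,293: n = n₀ / (1 + (n₀−1)/N) = 383 / (1 + 382/1293) = 383 / 1.2954 ≈ 295.65.
Rounding up, n = 296.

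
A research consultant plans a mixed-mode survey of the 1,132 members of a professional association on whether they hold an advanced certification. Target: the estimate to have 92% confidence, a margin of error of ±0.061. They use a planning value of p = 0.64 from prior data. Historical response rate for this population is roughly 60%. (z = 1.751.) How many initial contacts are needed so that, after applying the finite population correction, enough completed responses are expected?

Completed interviews needed (unadjusted): n₀ = 1.751² × 0.2304 / 0.061² ≈ 189.84 → 190.
FPC for N = 1,132: n = 190 / (1 + 189/1132) = 190 / 1.1670 ≈ 162.82 → 163.
At a 60% response rate, contacts needed = 163 / 0.60 ≈ 271.67 → 272.

272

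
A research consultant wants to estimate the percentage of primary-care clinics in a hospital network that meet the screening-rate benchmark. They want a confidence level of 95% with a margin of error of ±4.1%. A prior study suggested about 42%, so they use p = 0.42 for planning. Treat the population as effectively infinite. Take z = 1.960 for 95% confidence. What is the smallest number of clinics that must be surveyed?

With p = 0.42, p(1−p) = 0.2436.
n = z²·p(1−p)/E² = 1.960² × 0.2436 / 0.041² = 3.8416 × 0.2436 / 0.001681 ≈ 556.70.
Rounding up gives n = 557.

557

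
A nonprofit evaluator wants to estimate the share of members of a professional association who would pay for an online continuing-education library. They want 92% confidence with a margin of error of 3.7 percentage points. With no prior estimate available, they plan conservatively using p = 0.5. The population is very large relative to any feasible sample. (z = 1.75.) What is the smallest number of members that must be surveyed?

With p = 0.5, p(1−p) = 0.25.
n = z²·p(1−p)/E² = 1.75² × 0.2500 / 0.037² = 3.0625 × 0.2500 / 0.001369 ≈ 559.26.
Rounding up gives n = 560.

560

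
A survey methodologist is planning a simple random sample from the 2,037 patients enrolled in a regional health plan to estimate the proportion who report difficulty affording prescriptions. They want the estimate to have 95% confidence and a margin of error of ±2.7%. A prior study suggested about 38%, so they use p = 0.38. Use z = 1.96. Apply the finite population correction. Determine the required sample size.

772

Unadjusted: n₀ = 1.96² × 0.38 × 0.62 / 0.027² ≈ 1241.54, so n₀ = 1242.
Finite population correction with N = 2,037: n = n₀ / (1 + (n₀−1)/N) = 1242 / (1 + 1241/2037) = 1242 / 1.6092 ≈ 771.80.
Rounding up, n = 772.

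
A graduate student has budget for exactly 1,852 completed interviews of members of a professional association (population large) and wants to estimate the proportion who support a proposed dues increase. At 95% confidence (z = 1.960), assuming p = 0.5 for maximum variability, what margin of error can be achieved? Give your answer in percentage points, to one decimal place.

SE(p̂) = √[p(1−p)/n] = √[0.2500/1852] = 0.01162.
E = z × SE = 1.960 × 0.01162 = 0.02277, or 2.3 percentage points.

2.3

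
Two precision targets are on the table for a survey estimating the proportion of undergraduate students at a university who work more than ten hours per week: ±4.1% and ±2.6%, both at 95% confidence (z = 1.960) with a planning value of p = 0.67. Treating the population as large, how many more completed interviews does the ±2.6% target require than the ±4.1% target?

At ±4.1%: n = 1.960² × 0.2211 / 0.041² ≈ 505.28 → 506.
At ±2.6%: n = 1.960² × 0.2211 / 0.026² ≈ 1256.48 → 1257.
Additional respondents: 1257 − 506 = 751.

751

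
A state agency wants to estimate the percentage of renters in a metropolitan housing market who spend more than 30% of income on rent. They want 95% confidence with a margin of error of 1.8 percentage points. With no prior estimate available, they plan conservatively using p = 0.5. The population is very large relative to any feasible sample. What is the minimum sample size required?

For 95% confidence, z = 1.96.
With p = 0.5, p(1−p) = 0.25.
n = z²·p(1−p)/E² = 1.96² × 0.2500 / 0.018² = 3.8416 × 0.2500 / 0.000324 ≈ 2964.20.
Rounding up gives n = 2965.

2965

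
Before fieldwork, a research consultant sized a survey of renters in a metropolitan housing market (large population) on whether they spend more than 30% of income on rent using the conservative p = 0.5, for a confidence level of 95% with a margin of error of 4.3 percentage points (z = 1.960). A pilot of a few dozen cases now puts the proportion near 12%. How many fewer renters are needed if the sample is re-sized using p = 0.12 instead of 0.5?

300

Conservative (p = 0.5): n = 1.960² × 0.25 / 0.043² ≈ 519.42 → 520.
Using p = 0.12: p(1−p) = 0.1056, so n = 1.960² × 0.1056 / 0.043² ≈ 219.40 → 220.
Reduction: 520 − 220 = 300.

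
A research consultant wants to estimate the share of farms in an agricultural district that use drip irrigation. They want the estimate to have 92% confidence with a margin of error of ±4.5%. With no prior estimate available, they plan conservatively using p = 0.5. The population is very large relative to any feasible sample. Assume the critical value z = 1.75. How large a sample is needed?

With p = 0.5, p(1−p) = 0.25.
n = z²·p(1−p)/E² = 1.75² × 0.2500 / 0.045² = 3.0625 × 0.2500 / 0.002025 ≈ 378.09.
Rounding up gives n = 379.

379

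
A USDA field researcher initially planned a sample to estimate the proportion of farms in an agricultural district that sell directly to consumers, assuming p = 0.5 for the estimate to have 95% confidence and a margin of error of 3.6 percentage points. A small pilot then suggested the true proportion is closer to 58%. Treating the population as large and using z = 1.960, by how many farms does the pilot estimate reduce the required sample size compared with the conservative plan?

Conservative (p = 0.5): n = 1.960² × 0.25 / 0.036² ≈ 741.05 → 742.
Using p = 0.58: p(1−p) = 0.2436, so n = 1.960² × 0.2436 / 0.036² ≈ 722.08 → 723.
Reduction: 742 − 723 = 19.

19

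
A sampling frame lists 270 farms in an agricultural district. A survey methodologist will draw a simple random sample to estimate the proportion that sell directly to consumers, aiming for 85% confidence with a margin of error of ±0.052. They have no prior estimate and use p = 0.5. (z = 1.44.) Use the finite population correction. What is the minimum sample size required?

Unadjusted: n₀ = 1.44² × 0.50 × 0.50 / 0.052² ≈ 191.72, so n₀ = 192.
Finite population correction with N = 270: n = n₀ / (1 + (n₀−1)/N) = 192 / (1 + 191/270) = 192 / 1.7074 ≈ 112.45.
Rounding up, n = 113.

113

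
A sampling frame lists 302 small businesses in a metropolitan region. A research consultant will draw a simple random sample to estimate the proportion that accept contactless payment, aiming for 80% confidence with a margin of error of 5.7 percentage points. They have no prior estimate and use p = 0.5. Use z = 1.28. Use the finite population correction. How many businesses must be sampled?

90

Unadjusted: n₀ = 1.28² × 0.50 × 0.50 / 0.057² ≈ 126.07, so n₀ = 127.
Finite population correction with N = 302: n = n₀ / (1 + (n₀−1)/N) = 127 / (1 + 126/302) = 127 / 1.4172 ≈ 89.61.
Rounding up, n = 90.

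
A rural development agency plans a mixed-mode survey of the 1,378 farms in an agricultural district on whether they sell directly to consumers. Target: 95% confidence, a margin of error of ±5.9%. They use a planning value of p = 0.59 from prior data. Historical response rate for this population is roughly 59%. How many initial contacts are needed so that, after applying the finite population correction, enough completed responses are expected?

For 95% confidence, z = 1.96.
Completed interviews needed (unadjusted): n₀ = 1.96² × 0.2419 / 0.059² ≈ 266.96 → 267.
FPC for N = 1,378: n = 267 / (1 + 266/1378) = 267 / 1.1930 ≈ 223.80 → 224.
At a 59% response rate, contacts needed = 224 / 0.59 ≈ 379.66 → 380.

380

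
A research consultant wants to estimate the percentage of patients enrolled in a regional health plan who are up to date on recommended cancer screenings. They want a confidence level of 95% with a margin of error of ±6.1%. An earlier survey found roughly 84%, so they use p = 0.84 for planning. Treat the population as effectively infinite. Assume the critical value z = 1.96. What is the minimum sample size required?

With p = 0.84, p(1−p) = 0.1344.
n = z²·p(1−p)/E² = 1.96² × 0.1344 / 0.061² = 3.8416 × 0.1344 / 0.003721 ≈ 138.76.
Rounding up gives n = 139.

139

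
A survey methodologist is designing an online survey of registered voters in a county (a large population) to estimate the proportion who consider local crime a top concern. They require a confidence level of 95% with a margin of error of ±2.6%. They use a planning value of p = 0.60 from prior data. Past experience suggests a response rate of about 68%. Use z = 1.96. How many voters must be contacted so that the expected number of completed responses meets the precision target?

Completed interviews needed: n₀ = 1.96² × 0.2400 / 0.026² ≈ 1363.88 → 1364.
At a 68% response rate, contacts needed = 1364 / 0.68 ≈ 2005.88 → 2006.

2006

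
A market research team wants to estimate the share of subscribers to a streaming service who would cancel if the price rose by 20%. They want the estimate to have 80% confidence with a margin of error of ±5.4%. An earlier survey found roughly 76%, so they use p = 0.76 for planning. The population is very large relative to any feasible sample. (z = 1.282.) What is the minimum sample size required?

103

With p = 0.76, p(1−p) = 0.1824.
n = z²·p(1−p)/E² = 1.282² × 0.1824 / 0.054² = 1.6435 × 0.1824 / 0.002916 ≈ 102.80.
Rounding up gives n = 103.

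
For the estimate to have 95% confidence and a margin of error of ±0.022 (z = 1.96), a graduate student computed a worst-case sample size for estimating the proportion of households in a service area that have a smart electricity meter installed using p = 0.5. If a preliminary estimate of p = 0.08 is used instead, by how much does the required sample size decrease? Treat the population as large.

1400

Conservative (p = 0.5): n = 1.96² × 0.25 / 0.022² ≈ 1984.30 → 1985.
Using p = 0.08: p(1−p) = 0.0736, so n = 1.96² × 0.0736 / 0.022² ≈ 584.18 → 585.
Reduction: 1985 − 585 = 1400.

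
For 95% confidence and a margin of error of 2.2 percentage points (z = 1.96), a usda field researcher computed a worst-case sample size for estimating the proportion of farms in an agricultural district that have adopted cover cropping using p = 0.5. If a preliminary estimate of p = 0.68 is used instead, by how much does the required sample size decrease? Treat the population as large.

257

Conservative (p = 0.5): n = 1.96² × 0.25 / 0.022² ≈ 1984.30 → 1985.
Using p = 0.68: p(1−p) = 0.2176, so n = 1.96² × 0.2176 / 0.022² ≈ 1727.13 → 1728.
Reduction: 1985 − 1728 = 257.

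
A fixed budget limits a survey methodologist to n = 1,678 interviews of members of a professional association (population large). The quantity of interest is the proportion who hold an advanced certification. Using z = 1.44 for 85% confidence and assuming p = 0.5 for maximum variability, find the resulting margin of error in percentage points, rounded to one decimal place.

SE(p̂) = √[p(1−p)/n] = √[0.2500/1678] = 0.01221.
E = z × SE = 1.44 × 0.01221 = 0.01758, or 1.8 percentage points.

1.8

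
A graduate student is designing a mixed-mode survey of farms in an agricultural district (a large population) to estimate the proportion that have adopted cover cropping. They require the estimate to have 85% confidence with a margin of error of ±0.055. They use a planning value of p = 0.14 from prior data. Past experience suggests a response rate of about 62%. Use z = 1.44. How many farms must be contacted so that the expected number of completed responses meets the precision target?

134

Completed interviews needed: n₀ = 1.44² × 0.1204 / 0.055² ≈ 82.53 → 83.
At a 62% response rate, contacts needed = 83 / 0.62 ≈ 133.87 → 134.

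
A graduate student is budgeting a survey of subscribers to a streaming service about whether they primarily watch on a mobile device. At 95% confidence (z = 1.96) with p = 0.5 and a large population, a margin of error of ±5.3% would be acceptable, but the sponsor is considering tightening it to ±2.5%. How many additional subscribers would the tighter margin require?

At ±5.3%: n = 1.96² × 0.2500 / 0.053² ≈ 341.90 → 342.
At ±2.5%: n = 1.96² × 0.2500 / 0.025² ≈ 1536.64 → 1537.
Additional respondents: 1537 − 342 = 1195.

1195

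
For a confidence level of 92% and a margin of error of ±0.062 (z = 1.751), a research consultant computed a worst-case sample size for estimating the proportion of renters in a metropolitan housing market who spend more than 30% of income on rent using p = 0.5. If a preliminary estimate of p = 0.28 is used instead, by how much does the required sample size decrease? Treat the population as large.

Conservative (p = 0.5): n = 1.751² × 0.25 / 0.062² ≈ 199.40 → 200.
Using p = 0.28: p(1−p) = 0.2016, so n = 1.751² × 0.2016 / 0.062² ≈ 160.80 → 161.
Reduction: 200 − 161 = 39.

39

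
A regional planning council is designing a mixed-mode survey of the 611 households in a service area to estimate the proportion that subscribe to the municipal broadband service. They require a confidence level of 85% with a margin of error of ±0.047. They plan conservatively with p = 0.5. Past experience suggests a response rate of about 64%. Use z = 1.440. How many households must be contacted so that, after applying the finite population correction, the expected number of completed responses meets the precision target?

266

Completed interviews needed (unadjusted): n₀ = 1.440² × 0.2500 / 0.047² ≈ 234.68 → 235.
FPC for N = 611: n = 235 / (1 + 234/611) = 235 / 1.3830 ≈ 169.92 → 170.
At a 64% response rate, contacts needed = 170 / 0.64 ≈ 265.62 → 266.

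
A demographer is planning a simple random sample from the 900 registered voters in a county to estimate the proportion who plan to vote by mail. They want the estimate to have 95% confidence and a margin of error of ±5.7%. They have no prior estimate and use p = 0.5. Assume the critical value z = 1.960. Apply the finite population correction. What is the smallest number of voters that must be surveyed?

223

Unadjusted: n₀ = 1.960² × 0.50 × 0.50 / 0.057² ≈ 295.60, so n₀ = 296.
Finite population correction with N = 900: n = n₀ / (1 + (n₀−1)/N) = 296 / (1 + 295/900) = 296 / 1.3278 ≈ 222.93.
Rounding up, n = 223.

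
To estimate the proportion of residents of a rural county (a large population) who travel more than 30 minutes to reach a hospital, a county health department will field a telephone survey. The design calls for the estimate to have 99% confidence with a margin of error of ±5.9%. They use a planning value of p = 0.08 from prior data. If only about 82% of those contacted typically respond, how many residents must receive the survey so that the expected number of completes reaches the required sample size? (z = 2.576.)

Completed interviews needed: n₀ = 2.576² × 0.0736 / 0.059² ≈ 140.30 → 141.
At an 82% response rate, contacts needed = 141 / 0.82 ≈ 171.95 → 172.

172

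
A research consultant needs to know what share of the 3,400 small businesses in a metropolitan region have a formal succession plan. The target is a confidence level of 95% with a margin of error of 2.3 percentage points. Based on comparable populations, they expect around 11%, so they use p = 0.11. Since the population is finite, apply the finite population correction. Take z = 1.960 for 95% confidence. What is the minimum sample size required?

Unadjusted: n₀ = 1.960² × 0.11 × 0.89 / 0.023² ≈ 710.95, so n₀ = 711.
Finite population correction with N = 3,400: n = n₀ / (1 + (n₀−1)/N) = 711 / (1 + 710/3400) = 711 / 1.2088 ≈ 588.18.
Rounding up, n = 589.

589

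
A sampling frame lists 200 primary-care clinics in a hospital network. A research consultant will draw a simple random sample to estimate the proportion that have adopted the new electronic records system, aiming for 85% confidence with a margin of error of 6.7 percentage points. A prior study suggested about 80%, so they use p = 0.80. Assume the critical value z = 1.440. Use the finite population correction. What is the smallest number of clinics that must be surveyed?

Unadjusted: n₀ = 1.440² × 0.80 × 0.20 / 0.067² ≈ 73.91, so n₀ = 74.
Finite population correction with N = 200: n = n₀ / (1 + (n₀−1)/N) = 74 / (1 + 73/200) = 74 / 1.3650 ≈ 54.21.
Rounding up, n = 55.

55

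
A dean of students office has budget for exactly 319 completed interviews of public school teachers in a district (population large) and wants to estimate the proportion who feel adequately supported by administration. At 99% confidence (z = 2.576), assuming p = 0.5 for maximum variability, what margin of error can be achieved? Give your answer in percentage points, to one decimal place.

SE(p̂) = √[p(1−p)/n] = √[0.2500/319] = 0.02799.
E = z × SE = 2.576 × 0.02799 = 0.07211, or 7.2 percentage points.

7.2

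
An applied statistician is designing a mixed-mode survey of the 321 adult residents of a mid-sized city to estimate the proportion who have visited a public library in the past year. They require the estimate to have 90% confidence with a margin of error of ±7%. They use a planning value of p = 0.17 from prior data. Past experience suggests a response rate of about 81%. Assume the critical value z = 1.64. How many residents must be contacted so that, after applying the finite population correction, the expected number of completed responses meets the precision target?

Completed interviews needed (unadjusted): n₀ = 1.64² × 0.1411 / 0.070² ≈ 77.45 → 78.
FPC for N = 321: n = 78 / (1 + 77/321) = 78 / 1.2399 ≈ 62.91 → 63.
At an 81% response rate, contacts needed = 63 / 0.81 ≈ 77.78 → 78.

78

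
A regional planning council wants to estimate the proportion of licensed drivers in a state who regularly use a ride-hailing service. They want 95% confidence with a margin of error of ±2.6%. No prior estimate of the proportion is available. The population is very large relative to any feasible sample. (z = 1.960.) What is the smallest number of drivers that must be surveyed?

1421

With no prior estimate, use p = 0.5, giving p(1−p) = 0.25.
n = z²·p(1−p)/E² = 1.960² × 0.2500 / 0.026² = 3.8416 × 0.2500 / 0.000676 ≈ 1420.71.
Rounding up gives n = 1421.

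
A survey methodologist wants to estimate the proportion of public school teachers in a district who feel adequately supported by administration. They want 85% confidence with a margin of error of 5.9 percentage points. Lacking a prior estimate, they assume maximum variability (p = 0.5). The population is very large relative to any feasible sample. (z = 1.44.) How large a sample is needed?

149

With p = 0.5, p(1−p) = 0.25.
n = z²·p(1−p)/E² = 1.44² × 0.2500 / 0.059² = 2.0736 × 0.2500 / 0.003481 ≈ 148.92.
Rounding up gives n = 149.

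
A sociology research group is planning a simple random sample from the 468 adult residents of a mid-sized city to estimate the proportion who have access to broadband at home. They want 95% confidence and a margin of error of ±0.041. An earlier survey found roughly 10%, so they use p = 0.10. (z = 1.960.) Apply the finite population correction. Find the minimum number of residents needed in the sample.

Unadjusted: n₀ = 1.960² × 0.10 × 0.90 / 0.041² ≈ 205.68, so n₀ = 206.
Finite population correction with N = 468: n = n₀ / (1 + (n₀−1)/N) = 206 / (1 + 205/468) = 206 / 1.4380 ≈ 143.25.
Rounding up, n = 144.

144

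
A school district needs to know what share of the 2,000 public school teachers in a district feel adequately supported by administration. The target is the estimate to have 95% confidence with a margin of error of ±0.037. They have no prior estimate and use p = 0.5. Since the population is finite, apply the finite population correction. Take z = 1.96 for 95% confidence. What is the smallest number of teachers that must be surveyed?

520

Unadjusted: n₀ = 1.96² × 0.50 × 0.50 / 0.037² ≈ 701.53, so n₀ = 702.
Finite population correction with N = 2,000: n = n₀ / (1 + (n₀−1)/N) = 702 / (1 + 701/2000) = 702 / 1.3505 ≈ 519.81.
Rounding up, n = 520.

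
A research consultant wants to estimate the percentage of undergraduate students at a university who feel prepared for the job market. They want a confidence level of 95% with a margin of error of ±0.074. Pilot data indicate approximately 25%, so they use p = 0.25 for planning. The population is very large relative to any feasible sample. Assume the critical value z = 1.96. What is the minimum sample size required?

132

With p = 0.25, p(1−p) = 0.1875.
n = z²·p(1−p)/E² = 1.96² × 0.1875 / 0.074² = 3.8416 × 0.1875 / 0.005476 ≈ 131.54.
Rounding up gives n = 132.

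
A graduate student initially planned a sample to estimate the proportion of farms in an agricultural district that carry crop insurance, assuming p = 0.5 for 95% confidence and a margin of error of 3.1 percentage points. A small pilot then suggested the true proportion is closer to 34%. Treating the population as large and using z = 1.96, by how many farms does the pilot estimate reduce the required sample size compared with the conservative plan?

102

Conservative (p = 0.5): n = 1.96² × 0.25 / 0.031² ≈ 999.38 → 1000.
Using p = 0.34: p(1−p) = 0.2244, so n = 1.96² × 0.2244 / 0.031² ≈ 897.04 → 898.
Reduction: 1000 − 898 = 102.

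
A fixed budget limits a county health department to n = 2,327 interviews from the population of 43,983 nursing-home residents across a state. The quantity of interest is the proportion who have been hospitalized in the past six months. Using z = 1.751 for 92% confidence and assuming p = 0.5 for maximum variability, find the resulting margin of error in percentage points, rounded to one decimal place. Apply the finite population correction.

Finite-population factor: (N−n)/(N−1) = (43983−2327)/(43983−1) = 0.9471.
SE(p̂) = √[p(1−p)/n · (N−n)/(N−1)] = √[0.2500/2327 × 0.9471] = 0.01009.
E = z × SE = 1.751 × 0.01009 = 0.01766 ≈ 1.8 percentage points.

1.8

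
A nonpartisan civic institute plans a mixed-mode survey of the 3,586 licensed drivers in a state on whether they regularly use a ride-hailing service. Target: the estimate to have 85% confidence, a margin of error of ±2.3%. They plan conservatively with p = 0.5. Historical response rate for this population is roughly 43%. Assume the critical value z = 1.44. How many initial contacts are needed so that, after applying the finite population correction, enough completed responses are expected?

Completed interviews needed (unadjusted): n₀ = 1.44² × 0.2500 / 0.023² ≈ 979.96 → 980.
FPC for N = 3,586: n = 980 / (1 + 979/3586) = 980 / 1.2730 ≈ 769.83 → 770.
At a 43% response rate, contacts needed = 770 / 0.43 ≈ 1790.70 → 1791.

1791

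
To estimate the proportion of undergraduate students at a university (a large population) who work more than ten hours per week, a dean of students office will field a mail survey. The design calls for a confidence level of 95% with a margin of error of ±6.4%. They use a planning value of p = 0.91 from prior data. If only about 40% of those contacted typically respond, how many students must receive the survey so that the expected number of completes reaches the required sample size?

For 95% confidence, z = 1.96.
Completed interviews needed: n₀ = 1.96² × 0.0819 / 0.064² ≈ 76.81 → 77.
At a 40% response rate, contacts needed = 77 / 0.40 ≈ 192.50 → 193.

193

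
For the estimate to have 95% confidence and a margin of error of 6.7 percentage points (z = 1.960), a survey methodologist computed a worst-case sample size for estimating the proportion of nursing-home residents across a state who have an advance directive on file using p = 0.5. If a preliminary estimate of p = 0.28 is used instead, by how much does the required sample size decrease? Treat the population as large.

Conservative (p = 0.5): n = 1.960² × 0.25 / 0.067² ≈ 213.95 → 214.
Using p = 0.28: p(1−p) = 0.2016, so n = 1.960² × 0.2016 / 0.067² ≈ 172.53 → 173.
Reduction: 214 − 173 = 41.

41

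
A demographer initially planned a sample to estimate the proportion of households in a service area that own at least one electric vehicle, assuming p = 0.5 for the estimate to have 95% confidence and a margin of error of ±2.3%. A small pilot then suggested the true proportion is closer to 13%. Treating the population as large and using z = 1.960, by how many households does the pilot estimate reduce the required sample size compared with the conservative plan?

994

Conservative (p = 0.5): n = 1.960² × 0.25 / 0.023² ≈ 1815.50 → 1816.
Using p = 0.13: p(1−p) = 0.1131, so n = 1.960² × 0.1131 / 0.023² ≈ 821.33 → 822.
Reduction: 1816 − 822 = 994.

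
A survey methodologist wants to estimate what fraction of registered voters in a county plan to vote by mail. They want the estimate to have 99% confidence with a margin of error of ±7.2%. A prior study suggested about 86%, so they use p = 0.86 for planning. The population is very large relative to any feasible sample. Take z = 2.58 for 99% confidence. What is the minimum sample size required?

With p = 0.86, p(1−p) = 0.1204.
n = z²·p(1−p)/E² = 2.58² × 0.1204 / 0.072² = 6.6564 × 0.1204 / 0.005184 ≈ 154.60.
Rounding up gives n = 155.

155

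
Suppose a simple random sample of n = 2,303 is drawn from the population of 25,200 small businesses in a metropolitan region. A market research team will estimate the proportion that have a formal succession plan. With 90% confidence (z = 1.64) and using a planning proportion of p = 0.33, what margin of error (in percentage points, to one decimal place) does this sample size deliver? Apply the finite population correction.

1.5

Finite-population factor: (N−n)/(N−1) = (25200−2303)/(25200−1) = 0.9086.
SE(p̂) = √[p(1−p)/n · (N−n)/(N−1)] = √[0.2211/2303 × 0.9086] = 0.00934.
E = z × SE = 1.64 × 0.00934 = 0.01532 ≈ 1.5 percentage points.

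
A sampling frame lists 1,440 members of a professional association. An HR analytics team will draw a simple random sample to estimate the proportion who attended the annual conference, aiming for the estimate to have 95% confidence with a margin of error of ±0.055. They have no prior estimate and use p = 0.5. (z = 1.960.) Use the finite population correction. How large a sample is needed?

261

Unadjusted: n₀ = 1.960² × 0.50 × 0.50 / 0.055² ≈ 317.49, so n₀ = 318.
Finite population correction with N = 1,440: n = n₀ / (1 + (n₀−1)/N) = 318 / (1 + 317/1440) = 318 / 1.2201 ≈ 260.63.
Rounding up, n = 261.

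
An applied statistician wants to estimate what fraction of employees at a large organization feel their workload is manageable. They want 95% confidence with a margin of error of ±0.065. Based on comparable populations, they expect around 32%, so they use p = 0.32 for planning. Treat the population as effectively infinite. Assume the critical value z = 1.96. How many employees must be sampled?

198

With p = 0.32, p(1−p) = 0.2176.
n = z²·p(1−p)/E² = 1.96² × 0.2176 / 0.065² = 3.8416 × 0.2176 / 0.004225 ≈ 197.85.
Rounding up gives n = 198.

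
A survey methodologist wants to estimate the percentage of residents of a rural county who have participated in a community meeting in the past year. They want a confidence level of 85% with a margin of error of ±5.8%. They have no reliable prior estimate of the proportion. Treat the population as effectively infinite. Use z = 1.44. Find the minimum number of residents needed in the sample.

155

With no prior estimate, use p = 0.5, giving p(1−p) = 0.25.
n = z²·p(1−p)/E² = 1.44² × 0.2500 / 0.058² = 2.0736 × 0.2500 / 0.003364 ≈ 154.10.
Rounding up gives n = 155.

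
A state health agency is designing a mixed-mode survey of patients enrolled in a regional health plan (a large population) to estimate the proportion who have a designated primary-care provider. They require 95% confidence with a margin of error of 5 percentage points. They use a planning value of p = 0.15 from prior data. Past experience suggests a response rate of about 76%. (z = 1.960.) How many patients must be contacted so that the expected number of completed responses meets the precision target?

258

Completed interviews needed: n₀ = 1.960² × 0.1275 / 0.050² ≈ 195.92 → 196.
At a 76% response rate, contacts needed = 196 / 0.76 ≈ 257.89 → 258.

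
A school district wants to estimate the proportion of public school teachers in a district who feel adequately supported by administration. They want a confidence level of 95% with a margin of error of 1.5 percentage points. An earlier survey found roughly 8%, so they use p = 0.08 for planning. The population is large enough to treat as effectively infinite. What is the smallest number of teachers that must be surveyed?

1257

For 95% confidence, z = 1.960.
With p = 0.08, p(1−p) = 0.0736.
n = z²·p(1−p)/E² = 1.960² × 0.0736 / 0.015² = 3.8416 × 0.0736 / 0.000225 ≈ 1256.63.
Rounding up gives n = 1257.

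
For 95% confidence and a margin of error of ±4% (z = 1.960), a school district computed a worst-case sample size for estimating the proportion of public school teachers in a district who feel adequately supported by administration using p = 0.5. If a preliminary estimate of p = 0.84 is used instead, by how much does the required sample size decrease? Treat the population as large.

278

Conservative (p = 0.5): n = 1.960² × 0.25 / 0.040² ≈ 600.25 → 601.
Using p = 0.84: p(1−p) = 0.1344, so n = 1.960² × 0.1344 / 0.040² ≈ 322.69 → 323.
Reduction: 601 − 323 = 278.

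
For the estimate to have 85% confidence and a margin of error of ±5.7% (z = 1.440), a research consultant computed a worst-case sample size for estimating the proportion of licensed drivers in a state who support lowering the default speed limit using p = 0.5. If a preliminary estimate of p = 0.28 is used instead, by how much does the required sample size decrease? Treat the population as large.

31

Conservative (p = 0.5): n = 1.440² × 0.25 / 0.057² ≈ 159.56 → 160.
Using p = 0.28: p(1−p) = 0.2016, so n = 1.440² × 0.2016 / 0.057² ≈ 128.67 → 129.
Reduction: 160 − 129 = 31.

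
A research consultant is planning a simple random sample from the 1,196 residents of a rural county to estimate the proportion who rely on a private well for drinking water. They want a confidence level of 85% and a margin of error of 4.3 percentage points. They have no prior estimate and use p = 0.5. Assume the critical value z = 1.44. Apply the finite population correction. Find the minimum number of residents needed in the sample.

228

Unadjusted: n₀ = 1.44² × 0.50 × 0.50 / 0.043² ≈ 280.37, so n₀ = 281.
Finite population correction with N = 1,196: n = n₀ / (1 + (n₀−1)/N) = 281 / (1 + 280/1196) = 281 / 1.2341 ≈ 227.69.
Rounding up, n = 228.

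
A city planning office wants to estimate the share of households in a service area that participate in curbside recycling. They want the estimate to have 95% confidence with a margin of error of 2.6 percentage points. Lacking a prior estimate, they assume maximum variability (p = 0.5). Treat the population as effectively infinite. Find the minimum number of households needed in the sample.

For 95% confidence, z = 1.960.
With p = 0.5, p(1−p) = 0.25.
n = z²·p(1−p)/E² = 1.960² × 0.2500 / 0.026² = 3.8416 × 0.2500 / 0.000676 ≈ 1420.71.
Rounding up gives n = 1421.

1421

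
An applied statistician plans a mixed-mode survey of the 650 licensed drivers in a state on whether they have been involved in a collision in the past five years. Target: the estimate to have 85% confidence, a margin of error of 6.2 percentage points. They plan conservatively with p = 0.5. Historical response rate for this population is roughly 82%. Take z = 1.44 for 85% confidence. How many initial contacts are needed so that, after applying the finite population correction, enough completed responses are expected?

137

Completed interviews needed (unadjusted): n₀ = 1.44² × 0.2500 / 0.062² ≈ 134.86 → 135.
FPC for N = 650: n = 135 / (1 + 134/650) = 135 / 1.2062 ≈ 111.93 → 112.
At an 82% response rate, contacts needed = 112 / 0.82 ≈ 136.59 → 137.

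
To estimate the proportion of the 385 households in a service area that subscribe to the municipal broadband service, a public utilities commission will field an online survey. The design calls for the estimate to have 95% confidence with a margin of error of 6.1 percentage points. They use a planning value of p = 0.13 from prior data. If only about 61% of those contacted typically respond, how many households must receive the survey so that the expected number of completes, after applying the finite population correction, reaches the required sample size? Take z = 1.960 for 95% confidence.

148

Completed interviews needed (unadjusted): n₀ = 1.960² × 0.1131 / 0.061² ≈ 116.77 → 117.
FPC for N = 385: n = 117 / (1 + 116/385) = 117 / 1.3013 ≈ 89.91 → 90.
At a 61% response rate, contacts needed = 90 / 0.61 ≈ 147.54 → 148.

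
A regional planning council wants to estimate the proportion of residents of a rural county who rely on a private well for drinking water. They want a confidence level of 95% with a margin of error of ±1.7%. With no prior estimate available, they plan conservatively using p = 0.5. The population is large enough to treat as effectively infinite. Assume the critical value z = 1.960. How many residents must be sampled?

With p = 0.5, p(1−p) = 0.25.
n = z²·p(1−p)/E² = 1.960² × 0.2500 / 0.017² = 3.8416 × 0.2500 / 0.000289 ≈ 3323.18.
Rounding up gives n = 3324.

3324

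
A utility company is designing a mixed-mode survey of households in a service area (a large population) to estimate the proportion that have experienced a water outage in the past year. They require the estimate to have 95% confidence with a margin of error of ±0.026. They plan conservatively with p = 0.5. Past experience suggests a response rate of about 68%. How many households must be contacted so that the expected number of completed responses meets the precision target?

For 95% confidence, z = 1.96.
Completed interviews needed: n₀ = 1.96² × 0.2500 / 0.026² ≈ 1420.71 → 1421.
At a 68% response rate, contacts needed = 1421 / 0.68 ≈ 2089.71 → 2090.

2090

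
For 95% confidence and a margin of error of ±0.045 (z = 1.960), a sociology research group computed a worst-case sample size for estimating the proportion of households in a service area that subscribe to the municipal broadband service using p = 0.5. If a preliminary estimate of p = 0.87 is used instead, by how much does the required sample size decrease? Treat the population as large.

260

Conservative (p = 0.5): n = 1.960² × 0.25 / 0.045² ≈ 474.27 → 475.
Using p = 0.87: p(1−p) = 0.1131, so n = 1.960² × 0.1131 / 0.045² ≈ 214.56 → 215.
Reduction: 475 − 215 = 260.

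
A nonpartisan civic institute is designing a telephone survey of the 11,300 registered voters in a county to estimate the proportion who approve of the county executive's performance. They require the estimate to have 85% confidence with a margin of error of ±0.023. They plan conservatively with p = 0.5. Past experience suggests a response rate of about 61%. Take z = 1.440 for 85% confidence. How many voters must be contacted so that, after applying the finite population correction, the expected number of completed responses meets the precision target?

Completed interviews needed (unadjusted): n₀ = 1.440² × 0.2500 / 0.023² ≈ 979.96 → 980.
FPC for N = 11,300: n = 980 / (1 + 979/11300) = 980 / 1.0866 ≈ 901.86 → 902.
At a 61% response rate, contacts needed = 902 / 0.61 ≈ 1478.69 → 1479.

1479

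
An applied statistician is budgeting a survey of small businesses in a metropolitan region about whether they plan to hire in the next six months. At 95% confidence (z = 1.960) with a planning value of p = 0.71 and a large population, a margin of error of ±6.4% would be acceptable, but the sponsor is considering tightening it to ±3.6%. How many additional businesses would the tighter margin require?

At ±6.4%: n = 1.960² × 0.2059 / 0.064² ≈ 193.11 → 194.
At ±3.6%: n = 1.960² × 0.2059 / 0.036² ≈ 610.33 → 611.
Additional respondents: 611 − 194 = 417.

417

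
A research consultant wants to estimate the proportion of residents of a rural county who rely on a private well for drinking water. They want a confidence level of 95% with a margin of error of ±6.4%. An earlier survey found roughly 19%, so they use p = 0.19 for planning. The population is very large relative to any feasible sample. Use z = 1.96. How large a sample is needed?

145

With p = 0.19, p(1−p) = 0.1539.
n = z²·p(1−p)/E² = 1.96² × 0.1539 / 0.064² = 3.8416 × 0.1539 / 0.004096 ≈ 144.34.
Rounding up gives n = 145.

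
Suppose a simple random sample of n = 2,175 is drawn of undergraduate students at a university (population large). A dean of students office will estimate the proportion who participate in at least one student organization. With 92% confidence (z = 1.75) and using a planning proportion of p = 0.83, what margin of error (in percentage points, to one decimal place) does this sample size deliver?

1.4

SE(p̂) = √[p(1−p)/n] = √[0.1411/2175] = 0.00805.
E = z × SE = 1.75 × 0.00805 = 0.01410, or 1.4 percentage points.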